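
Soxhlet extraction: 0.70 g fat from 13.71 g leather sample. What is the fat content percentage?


Fat content = 0.70 / 13.71 x 100
Fat = 5.1%


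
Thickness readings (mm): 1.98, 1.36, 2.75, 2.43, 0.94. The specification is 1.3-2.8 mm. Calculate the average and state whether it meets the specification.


Sum = 9.46
Average = 9.46 / 5 = 1.89 mm
Specification range: 1.3 to 2.8 mm
Within spec: Yes


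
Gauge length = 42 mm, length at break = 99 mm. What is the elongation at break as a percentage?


Extension = 99 - 42 = 57 mm
Elongation = 57 / 42 x 100 = 135.7%


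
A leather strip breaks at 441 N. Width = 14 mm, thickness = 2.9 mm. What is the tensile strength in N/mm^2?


Cross-sectional area = 14 x 2.9 = 40.6 mm^2
Tensile strength = 441 / 40.6 = 10.86 N/mm^2


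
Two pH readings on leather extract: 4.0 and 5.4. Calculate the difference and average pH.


Difference = 1.4
Average pH = 4.70

Difference = |4.0 - 5.4| = 1.4
Average = (4.0 + 5.4) / 2 = 4.70


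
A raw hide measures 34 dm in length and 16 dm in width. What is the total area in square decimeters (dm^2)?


544 dm^2

Area = length x width
Area = 34 x 16 = 544 dm^2


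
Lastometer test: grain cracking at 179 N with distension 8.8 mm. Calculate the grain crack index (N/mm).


Grain crack index = force / distension
Index = 179 / 8.8 = 20.3 N/mm


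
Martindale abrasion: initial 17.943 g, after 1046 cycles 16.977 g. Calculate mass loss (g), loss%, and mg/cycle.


Mass loss = 0.966 g
Loss = 5.38%
Rate = 0.924 mg/cycle

Loss = 17.943 - 16.977 = 0.966 g
Loss% = 0.966 / 17.943 x 100 = 5.38%
Rate = 0.966 / 1046 x 1000 = 0.924 mg/cycle


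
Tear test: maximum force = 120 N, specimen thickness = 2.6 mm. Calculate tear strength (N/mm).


Tear strength = force / thickness
Tear = 120 / 2.6 = 46.2 N/mm


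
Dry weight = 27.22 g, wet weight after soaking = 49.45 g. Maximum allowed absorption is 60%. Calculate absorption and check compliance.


WA = (49.45 - 27.22) / 27.22 x 100 = 81.7%
Maximum allowed: 60%
Compliant: No


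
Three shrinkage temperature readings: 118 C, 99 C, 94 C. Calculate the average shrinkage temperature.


Average = (118 + 99 + 94) / 3
Average = 311 / 3 = 103.7 C


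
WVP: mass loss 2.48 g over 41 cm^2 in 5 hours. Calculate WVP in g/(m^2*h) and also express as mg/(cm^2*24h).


WVP = 120.98 g/(m^2*h)
Daily rate = 290.34 mg/(cm^2*24h)

WVP = 2.48 / (41 x 5) x 10000 = 120.98 g/(m^2*h)
Mass loss in mg = 2.48 x 1000 = 2480 mg
Per cm^2 per 24h in mg: 2480 x 24 / (41 x 5) = 59520 / 205 = 290.34 mg/(cm^2*24h)


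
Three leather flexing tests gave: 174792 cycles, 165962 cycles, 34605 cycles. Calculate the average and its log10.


Average = 125120 cycles
log10 = 5.10


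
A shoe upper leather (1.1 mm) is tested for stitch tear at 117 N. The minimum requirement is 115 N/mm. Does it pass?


STS = 117 / 1.1 = 106.4 N/mm
Minimum required: 115 N/mm
Passes: No


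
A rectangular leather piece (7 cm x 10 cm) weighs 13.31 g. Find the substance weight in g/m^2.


Area = 7 x 10 = 70 cm^2
SW = 13.31 / 70 x 10000 = 1901.4 g/m^2


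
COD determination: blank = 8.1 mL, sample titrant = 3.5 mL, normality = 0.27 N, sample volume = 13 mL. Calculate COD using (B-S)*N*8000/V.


COD = (8.1 - 3.5) x 0.27 x 8000 / 13
COD = 4.6 x 0.27 x 8000 / 13
COD = 764.3 mg/L


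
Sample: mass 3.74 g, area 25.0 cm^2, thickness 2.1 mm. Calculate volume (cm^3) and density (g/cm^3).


Thickness in cm = 2.1 / 10 = 0.21 cm
Volume = 25.0 x 0.21 = 5.250 cm^3
Density = 3.74 / 5.250 = 0.712 g/cm^3


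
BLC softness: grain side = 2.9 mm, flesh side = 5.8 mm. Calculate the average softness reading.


4.35 mm


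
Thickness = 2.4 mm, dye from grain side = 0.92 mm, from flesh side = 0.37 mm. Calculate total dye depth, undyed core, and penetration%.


Total dyed = 1.29 mm
Undyed core = 1.11 mm
Penetration = 53.8%

Total dyed = 0.92 + 0.37 = 1.29 mm
Undyed core = 2.4 - 1.29 = 1.11 mm
Penetration = 1.29 / 2.4 x 100 = 53.8%


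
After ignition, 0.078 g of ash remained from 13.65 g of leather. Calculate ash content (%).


Ash% = 0.078 / 13.65 x 100
Ash% = 0.57%


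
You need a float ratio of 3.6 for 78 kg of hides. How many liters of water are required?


Water = hide weight x target ratio
Water = 78 x 3.6 = 280.8 L


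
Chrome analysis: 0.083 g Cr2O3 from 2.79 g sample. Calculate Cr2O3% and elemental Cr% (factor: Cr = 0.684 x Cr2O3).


Cr2O3 = 2.97%
Cr = 2.03%

Cr2O3% = 0.083 / 2.79 x 100 = 2.97%
Cr% = 2.97 x 0.684 = 2.03%


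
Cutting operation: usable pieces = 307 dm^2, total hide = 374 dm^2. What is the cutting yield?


Yield = usable / total x 100
Yield = 307 / 374 x 100 = 82.1%


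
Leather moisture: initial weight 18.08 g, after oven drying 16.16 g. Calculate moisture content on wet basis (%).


10.6%


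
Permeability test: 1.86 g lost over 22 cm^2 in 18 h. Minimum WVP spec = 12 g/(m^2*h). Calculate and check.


WVP = 1.86 / (22 x 18) x 10000 = 46.97 g/(m^2*h)
Minimum: 12 g/(m^2*h)
Meets spec: Yes


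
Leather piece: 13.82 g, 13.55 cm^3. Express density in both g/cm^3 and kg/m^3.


Density = 13.82 / 13.55 = 1.020 g/cm^3
Convert: 1.020 x 1000 = 1020 kg/m^3


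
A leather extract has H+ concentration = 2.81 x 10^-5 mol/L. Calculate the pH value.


pH = 4.55

pH = -log10[H+]
pH = -log10(2.81 x 10^-5) = 4.55


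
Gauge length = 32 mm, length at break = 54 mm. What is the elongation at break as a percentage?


Extension = 54 - 32 = 22 mm
Elongation = 22 / 32 x 100 = 68.8%


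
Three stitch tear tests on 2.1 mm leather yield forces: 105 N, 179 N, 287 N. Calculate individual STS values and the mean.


STS1 = 50.0 N/mm
STS2 = 85.2 N/mm
STS3 = 136.7 N/mm
Mean = 90.6 N/mm


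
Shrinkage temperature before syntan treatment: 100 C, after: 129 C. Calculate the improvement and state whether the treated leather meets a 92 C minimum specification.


Improvement = 129 - 100 = 29 C
Spec check: 129 C >= 92 C? Yes


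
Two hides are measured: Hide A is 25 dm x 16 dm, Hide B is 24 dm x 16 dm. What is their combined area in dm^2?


Hide A area = 25 x 16 = 400 dm^2
Hide B area = 24 x 16 = 384 dm^2
Total = 400 + 384 = 784 dm^2


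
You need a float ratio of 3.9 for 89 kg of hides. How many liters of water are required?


347.1 L

Water = hide weight x target ratio
Water = 89 x 3.9 = 347.1 L


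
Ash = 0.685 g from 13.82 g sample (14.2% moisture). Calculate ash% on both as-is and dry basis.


As-is ash% = 0.685 / 13.82 x 100 = 4.96%
Dry mass = 13.82 x (100 - 14.2) / 100 = 11.85756 g
Dry-basis ash% = 0.685 / 11.85756 x 100 = 5.78%


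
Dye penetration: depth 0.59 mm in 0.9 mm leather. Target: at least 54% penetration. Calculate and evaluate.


Penetration = 65.6%
Meets target: Yes

Penetration = 0.59 / 0.9 x 100 = 65.6%
Target: 54%
Meets target: Yes


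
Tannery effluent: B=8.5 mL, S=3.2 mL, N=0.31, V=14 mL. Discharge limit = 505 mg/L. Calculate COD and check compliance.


COD = 938.9 mg/L
Compliant: No


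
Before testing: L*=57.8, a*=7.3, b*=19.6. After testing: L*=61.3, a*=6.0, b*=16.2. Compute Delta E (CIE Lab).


Delta E = 5.05


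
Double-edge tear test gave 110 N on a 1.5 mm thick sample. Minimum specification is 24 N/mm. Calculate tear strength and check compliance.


Tear strength = 110 / 1.5 = 73.3 N/mm
Required minimum = 24 N/mm
Compliant: Yes


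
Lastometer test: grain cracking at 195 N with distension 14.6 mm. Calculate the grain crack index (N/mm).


Grain crack index = force / distension
Index = 195 / 14.6 = 13.4 N/mm


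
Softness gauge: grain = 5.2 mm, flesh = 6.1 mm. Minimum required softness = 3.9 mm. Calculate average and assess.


Average = (5.2 + 6.1) / 2 = 5.65 mm
Minimum = 3.9 mm
Meets requirement: Yes


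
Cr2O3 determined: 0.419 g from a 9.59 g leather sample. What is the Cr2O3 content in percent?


4.37%

Cr2O3% = 0.419 / 9.59 x 100
Cr2O3% = 4.37%


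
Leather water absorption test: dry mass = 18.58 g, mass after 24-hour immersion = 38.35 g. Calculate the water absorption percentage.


106.4%

Water absorbed = 38.35 - 18.58 = 19.77 g
WA% = 19.77 / 18.58 x 100 = 106.4%


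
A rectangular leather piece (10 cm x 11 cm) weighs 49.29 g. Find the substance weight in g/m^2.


4480.9 g/m^2

Area = 10 x 11 = 110 cm^2
SW = 49.29 / 110 x 10000 = 4480.9 g/m^2


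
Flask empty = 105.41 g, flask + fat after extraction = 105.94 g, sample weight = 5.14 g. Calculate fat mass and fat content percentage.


Fat mass = 0.53 g
Fat content = 10.3%

Fat mass = 105.94 - 105.41 = 0.53 g
Fat% = 0.53 / 5.14 x 100 = 10.3%


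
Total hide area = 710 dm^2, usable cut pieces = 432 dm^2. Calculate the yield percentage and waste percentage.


Yield = 60.8%
Waste = 39.2%

Yield = 432 / 710 x 100 = 60.8%
Waste = 710 - 432 = 278 dm^2
Waste% = 100 - 60.8 = 39.2%


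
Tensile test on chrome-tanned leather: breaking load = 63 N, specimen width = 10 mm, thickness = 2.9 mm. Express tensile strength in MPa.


2.17 MPa

Cross-section = 10 x 2.9 = 29.0 mm^2
TS = 63 / 29.0 = 2.17 MPa
(1 N/mm^2 = 1 MPa)


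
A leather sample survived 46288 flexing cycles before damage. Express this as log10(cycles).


log10(46288) = 4.67


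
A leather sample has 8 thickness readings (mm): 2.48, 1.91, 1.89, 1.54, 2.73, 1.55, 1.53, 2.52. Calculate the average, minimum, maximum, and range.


Average = 2.02 mm
Min = 1.53 mm
Max = 2.73 mm
Range = 1.20 mm

Sum = 16.15
Average = 16.15 / 8 = 2.02 mm
Minimum = 1.53 mm
Maximum = 2.73 mm
Range = 2.73 - 1.53 = 1.20 mm


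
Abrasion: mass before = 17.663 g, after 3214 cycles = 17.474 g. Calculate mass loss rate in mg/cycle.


0.059 mg/cycle

Mass loss = 17.663 - 17.474 = 0.189 g
Rate = 0.189 / 3214 x 1000 = 0.059 mg/cycle


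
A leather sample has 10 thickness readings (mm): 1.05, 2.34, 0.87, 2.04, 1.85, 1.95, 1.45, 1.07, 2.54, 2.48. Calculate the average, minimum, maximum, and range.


Sum = 17.64
Average = 17.64 / 10 = 1.76 mm
Minimum = 0.87 mm
Maximum = 2.54 mm
Range = 2.54 - 0.87 = 1.67 mm


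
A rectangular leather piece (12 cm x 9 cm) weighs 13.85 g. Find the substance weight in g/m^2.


Area = 12 x 9 = 108 cm^2
SW = 13.85 / 108 x 10000 = 1282.4 g/m^2


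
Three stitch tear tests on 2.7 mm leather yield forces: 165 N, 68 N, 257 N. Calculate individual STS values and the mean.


STS1 = 165 / 2.7 = 61.1 N/mm
STS2 = 68 / 2.7 = 25.2 N/mm
STS3 = 257 / 2.7 = 95.2 N/mm
Mean = (61.1 + 25.2 + 95.2) / 3 = 60.5 N/mm


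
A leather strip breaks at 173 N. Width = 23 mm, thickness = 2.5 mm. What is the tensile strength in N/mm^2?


Cross-sectional area = 23 x 2.5 = 57.5 mm^2
Tensile strength = 173 / 57.5 = 3.01 N/mm^2


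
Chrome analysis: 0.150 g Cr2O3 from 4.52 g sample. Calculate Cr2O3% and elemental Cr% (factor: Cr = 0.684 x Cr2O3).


Cr2O3% = 0.150 / 4.52 x 100 = 3.32%
Cr% = 3.32 x 0.684 = 2.27%


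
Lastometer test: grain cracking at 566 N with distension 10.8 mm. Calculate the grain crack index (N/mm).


Grain crack index = force / distension
Index = 566 / 10.8 = 52.4 N/mm


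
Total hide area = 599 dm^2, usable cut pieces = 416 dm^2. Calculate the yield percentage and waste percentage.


Yield = 416 / 599 x 100 = 69.4%
Waste = 599 - 416 = 183 dm^2
Waste% = 100 - 69.4 = 30.6%


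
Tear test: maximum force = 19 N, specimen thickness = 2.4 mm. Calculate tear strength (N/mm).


Tear strength = force / thickness
Tear = 19 / 2.4 = 7.9 N/mm


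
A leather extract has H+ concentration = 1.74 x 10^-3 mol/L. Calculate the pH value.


pH = 2.76

pH = -log10[H+]
pH = -log10(1.74 x 10^-3) = 2.76


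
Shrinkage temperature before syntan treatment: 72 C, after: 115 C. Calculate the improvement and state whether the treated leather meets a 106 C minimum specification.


Improvement = 115 - 72 = 43 C
Spec check: 115 C >= 106 C? Yes


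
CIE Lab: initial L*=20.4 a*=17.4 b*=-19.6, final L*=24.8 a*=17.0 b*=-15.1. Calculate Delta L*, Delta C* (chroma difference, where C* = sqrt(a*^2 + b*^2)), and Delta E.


Delta L* = 4.4
Delta C* = -3.47
Delta E = 6.31

Delta L* = 24.8 - 20.4 = 4.4
C1* = sqrt((17.4)^2 + (-19.6)^2) = 26.209
C2* = sqrt((17.0)^2 + (-15.1)^2) = 22.738
Delta C* = 22.738 - 26.209 = -3.47
Delta E = sqrt((4.4)^2 + (-0.4)^2 + (4.5)^2) = 6.31


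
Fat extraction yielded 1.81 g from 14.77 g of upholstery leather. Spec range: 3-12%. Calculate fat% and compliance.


Fat% = 1.81 / 14.77 x 100 = 12.3%
Spec range: 3-12%
Compliant: No


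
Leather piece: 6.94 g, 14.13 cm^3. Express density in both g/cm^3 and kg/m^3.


Density = 6.94 / 14.13 = 0.491 g/cm^3
Convert: 0.491 x 1000 = 491 kg/m^3


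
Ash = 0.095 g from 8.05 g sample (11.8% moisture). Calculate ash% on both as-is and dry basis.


As-is ash% = 0.095 / 8.05 x 100 = 1.18%
Dry mass = 8.05 x (100 - 11.8) / 100 = 7.1001 g
Dry-basis ash% = 0.095 / 7.1001 x 100 = 1.34%


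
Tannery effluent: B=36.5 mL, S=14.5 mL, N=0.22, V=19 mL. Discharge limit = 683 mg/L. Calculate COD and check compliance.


COD = 2037.9 mg/L
Compliant: No

COD = (36.5 - 14.5) x 0.22 x 8000 / 19 = 2037.9 mg/L
Limit: 683 mg/L
Compliant: No


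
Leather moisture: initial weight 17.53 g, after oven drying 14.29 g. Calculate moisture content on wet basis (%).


Moisture = 17.53 - 14.29 = 3.24 g
MC = 3.24 / 17.53 x 100 = 18.5%


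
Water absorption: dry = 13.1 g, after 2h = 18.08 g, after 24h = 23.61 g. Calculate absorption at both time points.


2h absorption = 38.0%
24h absorption = 80.2%


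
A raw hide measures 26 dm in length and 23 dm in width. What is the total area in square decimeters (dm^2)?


Area = length x width
Area = 26 x 23 = 598 dm^2


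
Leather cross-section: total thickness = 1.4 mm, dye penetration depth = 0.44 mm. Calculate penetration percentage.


Penetration% = 0.44 / 1.4 x 100
Penetration = 31.4%


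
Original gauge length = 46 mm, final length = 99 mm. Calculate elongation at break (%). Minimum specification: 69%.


Elongation = 115.2%
Meets spec: Yes


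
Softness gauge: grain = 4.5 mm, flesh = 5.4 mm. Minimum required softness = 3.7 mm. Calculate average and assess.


Average softness = 4.95 mm
Meets requirement: Yes

Average = (4.5 + 5.4) / 2 = 4.95 mm
Minimum = 3.7 mm
Meets requirement: Yes


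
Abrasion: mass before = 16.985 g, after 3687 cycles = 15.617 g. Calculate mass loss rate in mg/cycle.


0.371 mg/cycle


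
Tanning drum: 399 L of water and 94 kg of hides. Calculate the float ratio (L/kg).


4.2

Float ratio = water / hide weight
Ratio = 399 / 94 = 4.2


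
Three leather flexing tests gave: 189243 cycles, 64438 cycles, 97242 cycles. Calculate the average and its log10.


Average = (189243 + 64438 + 97242) / 3 = 116974 cycles
log10(116974) = 5.07


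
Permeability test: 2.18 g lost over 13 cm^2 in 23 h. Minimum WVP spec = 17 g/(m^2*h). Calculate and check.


WVP = 72.91 g/(m^2*h)
Meets specification: Yes

WVP = 2.18 / (13 x 23) x 10000 = 72.91 g/(m^2*h)
Minimum: 17 g/(m^2*h)
Meets spec: Yes


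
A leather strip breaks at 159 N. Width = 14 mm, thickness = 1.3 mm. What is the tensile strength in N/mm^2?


Cross-sectional area = 14 x 1.3 = 18.2 mm^2
Tensile strength = 159 / 18.2 = 8.74 N/mm^2


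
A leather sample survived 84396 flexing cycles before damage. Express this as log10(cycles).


4.93

log10(84396) = 4.93


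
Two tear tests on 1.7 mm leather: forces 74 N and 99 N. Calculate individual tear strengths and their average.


Tear 1 = 43.5 N/mm
Tear 2 = 58.2 N/mm
Average = 50.9 N/mm


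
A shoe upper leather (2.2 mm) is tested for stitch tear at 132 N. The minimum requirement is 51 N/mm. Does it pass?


STS = 60.0 N/mm
Passes: Yes


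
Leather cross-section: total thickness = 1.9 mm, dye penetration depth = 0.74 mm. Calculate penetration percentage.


Penetration% = 0.74 / 1.9 x 100
Penetration = 38.9%


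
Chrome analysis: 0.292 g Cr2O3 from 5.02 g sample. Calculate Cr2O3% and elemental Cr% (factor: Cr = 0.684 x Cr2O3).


Cr2O3 = 5.82%
Cr = 3.98%

Cr2O3% = 0.292 / 5.02 x 100 = 5.82%
Cr% = 5.82 x 0.684 = 3.98%


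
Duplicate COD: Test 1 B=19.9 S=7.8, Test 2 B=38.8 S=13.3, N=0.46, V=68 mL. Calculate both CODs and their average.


COD1 = (19.9 - 7.8) x 0.46 x 8000 / 68 = 654.8 mg/L
COD2 = (38.8 - 13.3) x 0.46 x 8000 / 68 = 1380.0 mg/L
Average = (654.8 + 1380.0) / 2 = 1017.4 mg/L


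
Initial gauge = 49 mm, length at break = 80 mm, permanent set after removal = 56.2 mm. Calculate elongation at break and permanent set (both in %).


Elongation at break = (80 - 49) / 49 x 100 = 63.3%
Permanent set = (56.2 - 49) / 49 x 100 = 14.7%


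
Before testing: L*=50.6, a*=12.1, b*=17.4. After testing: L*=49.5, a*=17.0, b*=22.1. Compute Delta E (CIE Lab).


Delta E = 6.88


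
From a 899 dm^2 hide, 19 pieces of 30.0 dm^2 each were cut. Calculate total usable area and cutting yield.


Total usable = 19 x 30.0 = 570.0 dm^2
Yield = 570.0 / 899 x 100 = 63.4%


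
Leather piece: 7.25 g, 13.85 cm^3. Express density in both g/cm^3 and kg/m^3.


0.523 g/cm^3
523 kg/m^3

Density = 7.25 / 13.85 = 0.523 g/cm^3
Convert: 0.523 x 1000 = 523 kg/m^3


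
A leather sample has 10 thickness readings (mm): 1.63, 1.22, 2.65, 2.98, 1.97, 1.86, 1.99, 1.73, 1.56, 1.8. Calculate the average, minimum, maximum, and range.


Sum = 19.39
Average = 19.39 / 10 = 1.94 mm
Minimum = 1.22 mm
Maximum = 2.98 mm
Range = 2.98 - 1.22 = 1.76 mm


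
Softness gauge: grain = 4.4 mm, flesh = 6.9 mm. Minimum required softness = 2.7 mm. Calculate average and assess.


Average softness = 5.65 mm
Meets requirement: Yes

Average = (4.4 + 6.9) / 2 = 5.65 mm
Minimum = 2.7 mm
Meets requirement: Yes


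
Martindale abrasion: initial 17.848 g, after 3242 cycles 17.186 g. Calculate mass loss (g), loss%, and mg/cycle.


Mass loss = 0.662 g
Loss = 3.71%
Rate = 0.204 mg/cycle

Loss = 17.848 - 17.186 = 0.662 g
Loss% = 0.662 / 17.848 x 100 = 3.71%
Rate = 0.662 / 3242 x 1000 = 0.204 mg/cycle


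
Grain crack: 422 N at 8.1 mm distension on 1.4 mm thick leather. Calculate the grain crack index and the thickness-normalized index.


Crack index = 52.1 N/mm
Normalized index = 37.2 N/mm per mm

Crack index = 422 / 8.1 = 52.1 N/mm
Normalized = 52.1 / 1.4 = 37.2 N/mm per mm


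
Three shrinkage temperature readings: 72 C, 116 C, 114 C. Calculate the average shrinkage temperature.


100.7 C


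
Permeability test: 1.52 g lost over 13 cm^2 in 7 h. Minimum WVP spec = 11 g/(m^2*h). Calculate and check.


WVP = 167.03 g/(m^2*h)
Meets specification: Yes


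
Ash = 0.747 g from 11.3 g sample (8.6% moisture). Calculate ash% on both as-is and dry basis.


As-is ash% = 0.747 / 11.3 x 100 = 6.61%
Dry mass = 11.3 x (100 - 8.6) / 100 = 10.3282 g
Dry-basis ash% = 0.747 / 10.3282 x 100 = 7.23%


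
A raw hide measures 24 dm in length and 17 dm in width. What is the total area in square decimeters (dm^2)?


408 dm^2


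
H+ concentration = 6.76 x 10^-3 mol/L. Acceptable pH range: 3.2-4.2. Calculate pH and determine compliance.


pH = -log10(6.76 x 10^-3) = 2.17
Range: 3.2 to 4.2
Compliant: No


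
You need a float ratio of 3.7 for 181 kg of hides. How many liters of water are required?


Water = hide weight x target ratio
Water = 181 x 3.7 = 669.7 L


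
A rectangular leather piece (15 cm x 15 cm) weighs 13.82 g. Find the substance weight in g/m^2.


614.2 g/m^2

Area = 15 x 15 = 225 cm^2
SW = 13.82 / 225 x 10000 = 614.2 g/m^2


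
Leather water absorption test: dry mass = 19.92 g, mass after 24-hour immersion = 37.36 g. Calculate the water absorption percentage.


Water absorbed = 37.36 - 19.92 = 17.44 g
WA% = 17.44 / 19.92 x 100 = 87.6%


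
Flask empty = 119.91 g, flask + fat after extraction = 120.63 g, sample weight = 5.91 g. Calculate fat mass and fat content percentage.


Fat mass = 0.72 g
Fat content = 12.2%


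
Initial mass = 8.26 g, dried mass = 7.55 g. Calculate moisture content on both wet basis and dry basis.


Wet basis = 8.6%
Dry basis = 9.4%

Moisture lost = 8.26 - 7.55 = 0.71 g
Wet basis MC = 0.71 / 8.26 x 100 = 8.6%
Dry basis MC = 0.71 / 7.55 x 100 = 9.4%


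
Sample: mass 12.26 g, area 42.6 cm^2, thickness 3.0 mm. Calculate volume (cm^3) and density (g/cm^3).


Thickness in cm = 3.0 / 10 = 0.30 cm
Volume = 42.6 x 0.30 = 12.780 cm^3
Density = 12.26 / 12.780 = 0.959 g/cm^3


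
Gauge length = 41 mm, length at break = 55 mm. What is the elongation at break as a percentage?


Extension = 55 - 41 = 14 mm
Elongation = 14 / 41 x 100 = 34.1%


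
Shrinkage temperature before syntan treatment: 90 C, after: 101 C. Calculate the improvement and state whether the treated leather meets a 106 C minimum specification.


Improvement = 11 C
Meets 106 C spec: No

Improvement = 101 - 90 = 11 C
Spec check: 101 C >= 106 C? No


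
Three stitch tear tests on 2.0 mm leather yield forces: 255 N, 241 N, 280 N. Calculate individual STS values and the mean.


STS1 = 127.5 N/mm
STS2 = 120.5 N/mm
STS3 = 140.0 N/mm
Mean = 129.3 N/mm

STS1 = 255 / 2.0 = 127.5 N/mm
STS2 = 241 / 2.0 = 120.5 N/mm
STS3 = 280 / 2.0 = 140.0 N/mm
Mean = (127.5 + 120.5 + 140.0) / 3 = 129.3 N/mm


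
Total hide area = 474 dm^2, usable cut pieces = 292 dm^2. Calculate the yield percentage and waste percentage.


Yield = 292 / 474 x 100 = 61.6%
Waste = 474 - 292 = 182 dm^2
Waste% = 100 - 61.6 = 38.4%


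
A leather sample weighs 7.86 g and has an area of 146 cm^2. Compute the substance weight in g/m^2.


538.4 g/m^2

Substance weight = mass / area x 10000
SW = 7.86 / 146 x 10000
SW = 538.4 g/m^2


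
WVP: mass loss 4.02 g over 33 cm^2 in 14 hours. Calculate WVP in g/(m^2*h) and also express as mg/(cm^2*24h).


WVP = 4.02 / (33 x 14) x 10000 = 87.01 g/(m^2*h)
Mass loss in mg = 4.02 x 1000 = 4020 mg
Per cm^2 per 24h in mg: 4020 x 24 / (33 x 14) = 96480 / 462 = 208.83 mg/(cm^2*24h)


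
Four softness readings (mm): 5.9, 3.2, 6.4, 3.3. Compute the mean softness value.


4.70 mm

Sum = 5.9 + 3.2 + 6.4 + 3.3
Mean = 18.8 / 4 = 4.70 mm


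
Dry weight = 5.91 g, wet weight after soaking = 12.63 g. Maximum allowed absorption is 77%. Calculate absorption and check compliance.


Absorption = 113.7%
Compliant: No

WA = (12.63 - 5.91) / 5.91 x 100 = 113.7%
Maximum allowed: 77%
Compliant: No


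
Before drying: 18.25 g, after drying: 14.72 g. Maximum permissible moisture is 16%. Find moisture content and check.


Moisture content = 19.3%
Acceptable: No


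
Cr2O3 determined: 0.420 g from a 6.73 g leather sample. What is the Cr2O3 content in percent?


6.24%

Cr2O3% = 0.420 / 6.73 x 100
Cr2O3% = 6.24%


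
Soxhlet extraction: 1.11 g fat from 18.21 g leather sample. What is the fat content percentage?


6.1%


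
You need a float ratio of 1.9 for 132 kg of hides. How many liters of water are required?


Water = hide weight x target ratio
Water = 132 x 1.9 = 250.8 L


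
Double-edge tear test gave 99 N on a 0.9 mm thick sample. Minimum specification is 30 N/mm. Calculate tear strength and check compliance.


Tear strength = 99 / 0.9 = 110.0 N/mm
Required minimum = 30 N/mm
Compliant: Yes


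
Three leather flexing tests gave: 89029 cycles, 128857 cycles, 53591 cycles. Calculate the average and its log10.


Average = (89029 + 128857 + 53591) / 3 = 90492 cycles
log10(90492) = 4.96


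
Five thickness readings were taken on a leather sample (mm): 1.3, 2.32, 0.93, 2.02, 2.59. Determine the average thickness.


Sum = 1.3 + 2.32 + 0.93 + 2.02 + 2.59 = 9.16
Average = 9.16 / 5 = 1.83 mm


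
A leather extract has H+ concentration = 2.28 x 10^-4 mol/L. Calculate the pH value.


pH = -log10[H+]
pH = -log10(2.28 x 10^-4) = 3.64


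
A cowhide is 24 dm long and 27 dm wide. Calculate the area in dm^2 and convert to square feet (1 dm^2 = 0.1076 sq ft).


Area = 24 x 27 = 648 dm^2
Conversion: 648 x 0.1076 = 69.72 sq ft


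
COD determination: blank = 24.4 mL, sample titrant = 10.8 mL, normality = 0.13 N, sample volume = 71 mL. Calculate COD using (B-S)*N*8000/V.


199.2 mg/L

COD = (24.4 - 10.8) x 0.13 x 8000 / 71
COD = 13.6 x 0.13 x 8000 / 71
COD = 199.2 mg/L


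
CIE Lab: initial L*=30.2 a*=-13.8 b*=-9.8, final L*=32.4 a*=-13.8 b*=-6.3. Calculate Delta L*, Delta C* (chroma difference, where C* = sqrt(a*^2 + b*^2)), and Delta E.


Delta L* = 32.4 - 30.2 = 2.2
C1* = sqrt((-13.8)^2 + (-9.8)^2) = 16.926
C2* = sqrt((-13.8)^2 + (-6.3)^2) = 15.170
Delta C* = 15.170 - 16.926 = -1.76
Delta E = sqrt((2.2)^2 + (0.0)^2 + (3.5)^2) = 4.13


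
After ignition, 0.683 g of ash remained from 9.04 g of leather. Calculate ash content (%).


Ash% = 0.683 / 9.04 x 100
Ash% = 7.56%


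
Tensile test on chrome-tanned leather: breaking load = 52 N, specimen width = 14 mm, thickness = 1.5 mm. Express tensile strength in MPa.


2.48 MPa

Cross-section = 14 x 1.5 = 21.0 mm^2
TS = 52 / 21.0 = 2.48 MPa
(1 N/mm^2 = 1 MPa)


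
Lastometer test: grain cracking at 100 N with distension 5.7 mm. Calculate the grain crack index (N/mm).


Grain crack index = force / distension
Index = 100 / 5.7 = 17.5 N/mm


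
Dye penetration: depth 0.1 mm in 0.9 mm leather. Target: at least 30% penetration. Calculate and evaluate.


Penetration = 0.1 / 0.9 x 100 = 11.1%
Target: 30%
Meets target: No


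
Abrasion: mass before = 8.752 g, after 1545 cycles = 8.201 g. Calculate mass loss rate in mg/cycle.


0.357 mg/cycle

Mass loss = 8.752 - 8.201 = 0.551 g
Rate = 0.551 / 1545 x 1000 = 0.357 mg/cycle


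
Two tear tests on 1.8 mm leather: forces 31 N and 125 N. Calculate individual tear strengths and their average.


Tear 1 = 17.2 N/mm
Tear 2 = 69.4 N/mm
Average = 43.3 N/mm

Tear 1 = 31 / 1.8 = 17.2 N/mm
Tear 2 = 125 / 1.8 = 69.4 N/mm
Average = (17.2 + 69.4) / 2 = 43.3 N/mm


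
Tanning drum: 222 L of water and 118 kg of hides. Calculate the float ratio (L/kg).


1.9

Float ratio = water / hide weight
Ratio = 222 / 118 = 1.9


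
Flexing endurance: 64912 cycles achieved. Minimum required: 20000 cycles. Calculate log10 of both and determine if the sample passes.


log10(64912) = 4.81
log10(20000) = 4.30
Passes: Yes


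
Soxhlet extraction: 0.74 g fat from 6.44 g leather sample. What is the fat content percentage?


Fat content = 0.74 / 6.44 x 100
Fat = 11.5%


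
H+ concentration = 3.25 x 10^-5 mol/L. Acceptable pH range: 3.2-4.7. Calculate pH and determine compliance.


pH = 4.49
Compliant: Yes

pH = -log10(3.25 x 10^-5) = 4.49
Range: 3.2 to 4.7
Compliant: Yes


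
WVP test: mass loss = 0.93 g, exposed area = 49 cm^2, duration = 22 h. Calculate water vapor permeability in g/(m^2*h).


8.63 g/(m^2*h)


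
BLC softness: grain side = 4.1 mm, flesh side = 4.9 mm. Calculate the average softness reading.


Average = (4.1 + 4.9) / 2
Average = 4.50 mm


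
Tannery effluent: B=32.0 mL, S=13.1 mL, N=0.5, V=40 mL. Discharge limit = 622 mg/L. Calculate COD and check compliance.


COD = 1890.0 mg/L
Compliant: No

COD = (32.0 - 13.1) x 0.5 x 8000 / 40 = 1890.0 mg/L
Limit: 622 mg/L
Compliant: No


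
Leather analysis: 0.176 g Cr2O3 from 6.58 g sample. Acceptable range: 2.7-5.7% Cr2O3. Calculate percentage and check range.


Cr2O3 = 2.67%
Within range: No

Cr2O3% = 0.176 / 6.58 x 100 = 2.67%
Acceptable range: 2.7 to 5.7%
Within range: No


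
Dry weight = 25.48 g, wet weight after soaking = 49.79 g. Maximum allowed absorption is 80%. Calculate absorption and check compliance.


WA = (49.79 - 25.48) / 25.48 x 100 = 95.4%
Maximum allowed: 80%
Compliant: No


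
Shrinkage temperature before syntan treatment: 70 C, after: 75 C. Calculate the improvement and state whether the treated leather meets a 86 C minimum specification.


Improvement = 5 C
Meets 86 C spec: No

Improvement = 75 - 70 = 5 C
Spec check: 75 C >= 86 C? No


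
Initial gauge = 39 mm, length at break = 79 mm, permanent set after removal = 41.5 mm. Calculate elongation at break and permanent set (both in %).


Elongation at break = 102.6%
Permanent set = 6.4%

Elongation at break = (79 - 39) / 39 x 100 = 102.6%
Permanent set = (41.5 - 39) / 39 x 100 = 6.4%


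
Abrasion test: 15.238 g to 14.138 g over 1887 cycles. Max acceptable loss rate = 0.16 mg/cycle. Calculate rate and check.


Loss = 15.238 - 14.138 = 1.100 g
Rate = 1.100 g / 1887 cycles x 1000 = 0.583 mg/cycle
Max = 0.16 mg/cycle
Passes: No


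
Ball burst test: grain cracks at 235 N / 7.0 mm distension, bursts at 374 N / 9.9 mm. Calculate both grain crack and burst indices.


Crack index = 33.6 N/mm
Burst index = 37.8 N/mm

Crack index = 235 / 7.0 = 33.6 N/mm
Burst index = 374 / 9.9 = 37.8 N/mm


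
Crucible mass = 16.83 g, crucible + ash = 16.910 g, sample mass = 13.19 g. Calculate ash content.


Ash mass = 16.910 - 16.83 = 0.080 g
Ash% = 0.080 / 13.19 x 100 = 0.61%


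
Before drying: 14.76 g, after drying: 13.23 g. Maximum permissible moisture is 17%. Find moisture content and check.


MC = (14.76 - 13.23) / 14.76 x 100 = 10.4%
Maximum: 17%
Acceptable: Yes


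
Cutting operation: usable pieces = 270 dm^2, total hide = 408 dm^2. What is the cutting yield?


66.2%

Yield = usable / total x 100
Yield = 270 / 408 x 100 = 66.2%


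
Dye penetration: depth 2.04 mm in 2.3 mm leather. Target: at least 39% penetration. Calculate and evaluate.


Penetration = 88.7%
Meets target: Yes


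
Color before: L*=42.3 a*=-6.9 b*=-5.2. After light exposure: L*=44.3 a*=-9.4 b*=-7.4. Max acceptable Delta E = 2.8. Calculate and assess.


dL = 2.0, da = -2.5, db = -2.2
dE = sqrt((2.0)^2 + (-2.5)^2 + (-2.2)^2) = 3.88
Max = 2.8
Passes: No


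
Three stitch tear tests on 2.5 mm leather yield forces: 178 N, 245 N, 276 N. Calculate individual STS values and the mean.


STS1 = 71.2 N/mm
STS2 = 98.0 N/mm
STS3 = 110.4 N/mm
Mean = 93.2 N/mm


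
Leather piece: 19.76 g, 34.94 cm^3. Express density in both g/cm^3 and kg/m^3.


0.566 g/cm^3
566 kg/m^3


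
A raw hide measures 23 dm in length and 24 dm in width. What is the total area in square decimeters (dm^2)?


Area = length x width
Area = 23 x 24 = 552 dm^2


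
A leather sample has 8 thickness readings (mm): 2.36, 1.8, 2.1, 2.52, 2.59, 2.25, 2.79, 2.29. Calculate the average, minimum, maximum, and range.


Average = 2.34 mm
Min = 1.8 mm
Max = 2.79 mm
Range = 0.99 mm

Sum = 18.70
Average = 18.70 / 8 = 2.34 mm
Minimum = 1.8 mm
Maximum = 2.79 mm
Range = 2.79 - 1.8 = 0.99 mm


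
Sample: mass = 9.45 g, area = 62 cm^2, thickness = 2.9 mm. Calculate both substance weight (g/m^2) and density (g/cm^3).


SW = 9.45 / 62 x 10000 = 1524.2 g/m^2
Volume = 62 x 2.9 / 10 = 17.98 cm^3
Density = 9.45 / 17.98 = 0.526 g/cm^3


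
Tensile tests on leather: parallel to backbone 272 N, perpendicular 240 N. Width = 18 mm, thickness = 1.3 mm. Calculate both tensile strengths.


Parallel = 11.62 N/mm^2
Perpendicular = 10.26 N/mm^2

Area = 18 x 1.3 = 23.4 mm^2
TS (parallel) = 272 / 23.4 = 11.62 N/mm^2
TS (perpendicular) = 240 / 23.4 = 10.26 N/mm^2


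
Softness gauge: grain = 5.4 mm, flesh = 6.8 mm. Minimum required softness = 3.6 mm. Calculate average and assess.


Average = (5.4 + 6.8) / 2 = 6.10 mm
Minimum = 3.6 mm
Meets requirement: Yes


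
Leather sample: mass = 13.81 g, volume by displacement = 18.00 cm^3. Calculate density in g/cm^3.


Density = mass / volume
Density = 13.81 / 18.00 = 0.767 g/cm^3


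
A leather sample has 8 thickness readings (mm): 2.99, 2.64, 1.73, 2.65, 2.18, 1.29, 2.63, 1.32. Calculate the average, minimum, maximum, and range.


Sum = 17.43
Average = 17.43 / 8 = 2.18 mm
Minimum = 1.29 mm
Maximum = 2.99 mm
Range = 2.99 - 1.29 = 1.70 mm


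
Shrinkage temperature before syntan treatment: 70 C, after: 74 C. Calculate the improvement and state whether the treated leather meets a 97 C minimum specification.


Improvement = 74 - 70 = 4 C
Spec check: 74 C >= 97 C? No


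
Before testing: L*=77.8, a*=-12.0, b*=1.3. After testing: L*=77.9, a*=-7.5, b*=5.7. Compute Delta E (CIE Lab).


dL = 77.9 - 77.8 = 0.1
da = -7.5 - (-12.0) = 4.5
db = 5.7 - 1.3 = 4.4
dE = sqrt((0.1)^2 + (4.5)^2 + (4.4)^2) = 6.29


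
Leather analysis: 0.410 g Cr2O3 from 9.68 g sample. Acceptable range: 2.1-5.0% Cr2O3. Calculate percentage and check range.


Cr2O3% = 0.410 / 9.68 x 100 = 4.24%
Acceptable range: 2.1 to 5.0%
Within range: Yes


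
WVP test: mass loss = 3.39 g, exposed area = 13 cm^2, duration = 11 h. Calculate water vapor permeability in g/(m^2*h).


WVP = mass_loss / (area x time) x 10000
WVP = 3.39 / (13 x 11) x 10000
WVP = 3.39 / 143 x 10000 = 237.06 g/(m^2*h)


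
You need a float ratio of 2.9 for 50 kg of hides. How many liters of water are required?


145.0 L

Water = hide weight x target ratio
Water = 50 x 2.9 = 145.0 L


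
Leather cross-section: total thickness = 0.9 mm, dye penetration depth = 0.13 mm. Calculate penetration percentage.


14.4%

Penetration% = 0.13 / 0.9 x 100
Penetration = 14.4%


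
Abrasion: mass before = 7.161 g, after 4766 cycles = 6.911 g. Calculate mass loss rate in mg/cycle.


0.052 mg/cycle

Mass loss = 7.161 - 6.911 = 0.250 g
Rate = 0.250 / 4766 x 1000 = 0.052 mg/cycle


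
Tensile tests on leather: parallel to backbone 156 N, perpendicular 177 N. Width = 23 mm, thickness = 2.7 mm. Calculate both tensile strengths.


Area = 23 x 2.7 = 62.1 mm^2
TS (parallel) = 156 / 62.1 = 2.51 N/mm^2
TS (perpendicular) = 177 / 62.1 = 2.85 N/mm^2


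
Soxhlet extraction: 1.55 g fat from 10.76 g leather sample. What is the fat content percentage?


Fat content = 1.55 / 10.76 x 100
Fat = 14.4%


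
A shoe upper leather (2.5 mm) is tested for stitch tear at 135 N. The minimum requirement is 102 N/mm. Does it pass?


STS = 54.0 N/mm
Passes: No

STS = 135 / 2.5 = 54.0 N/mm
Minimum required: 102 N/mm
Passes: No


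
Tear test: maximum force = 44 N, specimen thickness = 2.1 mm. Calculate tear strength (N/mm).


Tear strength = force / thickness
Tear = 44 / 2.1 = 21.0 N/mm


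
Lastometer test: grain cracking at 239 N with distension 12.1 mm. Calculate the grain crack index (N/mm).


19.8 N/mm

Grain crack index = force / distension
Index = 239 / 12.1 = 19.8 N/mm


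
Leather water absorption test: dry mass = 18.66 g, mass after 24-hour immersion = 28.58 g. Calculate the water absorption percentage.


53.2%


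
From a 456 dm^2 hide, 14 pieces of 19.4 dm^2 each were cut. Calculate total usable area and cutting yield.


Usable area = 271.6 dm^2
Yield = 59.6%


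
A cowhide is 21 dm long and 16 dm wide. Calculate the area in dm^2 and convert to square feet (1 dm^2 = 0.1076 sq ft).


336 dm^2
36.15 sq ft


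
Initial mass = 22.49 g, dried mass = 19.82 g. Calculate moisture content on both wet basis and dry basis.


Moisture lost = 22.49 - 19.82 = 2.67 g
Wet basis MC = 2.67 / 22.49 x 100 = 11.9%
Dry basis MC = 2.67 / 19.82 x 100 = 13.5%


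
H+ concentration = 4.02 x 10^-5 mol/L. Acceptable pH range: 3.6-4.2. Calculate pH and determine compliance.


pH = -log10(4.02 x 10^-5) = 4.40
Range: 3.6 to 4.2
Compliant: No


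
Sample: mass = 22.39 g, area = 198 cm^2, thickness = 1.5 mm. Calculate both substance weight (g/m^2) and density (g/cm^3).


Substance weight = 1130.8 g/m^2
Density = 0.754 g/cm^3


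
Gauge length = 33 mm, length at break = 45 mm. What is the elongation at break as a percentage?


Extension = 45 - 33 = 12 mm
Elongation = 12 / 33 x 100 = 36.4%


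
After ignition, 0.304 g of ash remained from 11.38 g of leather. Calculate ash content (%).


2.67%

Ash% = 0.304 / 11.38 x 100
Ash% = 2.67%


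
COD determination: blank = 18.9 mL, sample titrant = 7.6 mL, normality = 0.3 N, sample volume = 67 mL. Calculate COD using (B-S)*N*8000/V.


404.8 mg/L

COD = (18.9 - 7.6) x 0.3 x 8000 / 67
COD = 11.3 x 0.3 x 8000 / 67
COD = 404.8 mg/L


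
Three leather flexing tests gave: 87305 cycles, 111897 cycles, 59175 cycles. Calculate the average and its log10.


Average = (87305 + 111897 + 59175) / 3 = 86126 cycles
log10(86126) = 4.94


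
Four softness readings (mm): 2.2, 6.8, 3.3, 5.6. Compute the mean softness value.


Sum = 2.2 + 6.8 + 3.3 + 5.6
Mean = 17.9 / 4 = 4.48 mm


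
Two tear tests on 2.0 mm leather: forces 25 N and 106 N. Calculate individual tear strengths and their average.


Tear 1 = 25 / 2.0 = 12.5 N/mm
Tear 2 = 106 / 2.0 = 53.0 N/mm
Average = (12.5 + 53.0) / 2 = 32.8 N/mm


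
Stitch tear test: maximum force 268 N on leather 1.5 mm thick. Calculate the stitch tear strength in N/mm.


178.7 N/mm

Stitch tear strength = force / thickness
STS = 268 / 1.5 = 178.7 N/mm


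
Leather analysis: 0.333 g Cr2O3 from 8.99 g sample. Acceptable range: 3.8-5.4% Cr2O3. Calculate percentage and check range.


Cr2O3 = 3.70%
Within range: No


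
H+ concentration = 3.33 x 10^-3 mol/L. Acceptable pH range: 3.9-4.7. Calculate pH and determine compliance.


pH = -log10(3.33 x 10^-3) = 2.48
Range: 3.9 to 4.7
Compliant: No


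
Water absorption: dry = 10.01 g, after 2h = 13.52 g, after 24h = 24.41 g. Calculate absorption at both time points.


WA (2h) = (13.52 - 10.01) / 10.01 x 100 = 35.1%
WA (24h) = (24.41 - 10.01) / 10.01 x 100 = 143.9%


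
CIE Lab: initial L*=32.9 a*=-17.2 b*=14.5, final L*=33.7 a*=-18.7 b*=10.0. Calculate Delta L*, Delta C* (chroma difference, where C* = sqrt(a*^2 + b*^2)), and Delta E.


Delta L* = 33.7 - 32.9 = 0.8
C1* = sqrt((-17.2)^2 + (14.5)^2) = 22.496
C2* = sqrt((-18.7)^2 + (10.0)^2) = 21.206
Delta C* = 21.206 - 22.496 = -1.29
Delta E = sqrt((0.8)^2 + (-1.5)^2 + (-4.5)^2) = 4.81


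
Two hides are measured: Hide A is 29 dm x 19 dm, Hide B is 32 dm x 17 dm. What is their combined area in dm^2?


1095 dm^2


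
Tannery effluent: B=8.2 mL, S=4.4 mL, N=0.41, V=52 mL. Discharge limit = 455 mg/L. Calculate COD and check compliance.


COD = 239.7 mg/L
Compliant: Yes


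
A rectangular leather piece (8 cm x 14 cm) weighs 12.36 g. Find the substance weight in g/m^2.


1103.6 g/m^2

Area = 8 x 14 = 112 cm^2
SW = 12.36 / 112 x 10000 = 1103.6 g/m^2


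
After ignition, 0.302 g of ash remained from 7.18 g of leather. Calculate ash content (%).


Ash% = 0.302 / 7.18 x 100
Ash% = 4.21%


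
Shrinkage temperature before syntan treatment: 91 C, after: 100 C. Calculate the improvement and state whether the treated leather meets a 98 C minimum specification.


Improvement = 9 C
Meets 98 C spec: Yes


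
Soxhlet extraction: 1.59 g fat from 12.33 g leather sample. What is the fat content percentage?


12.9%


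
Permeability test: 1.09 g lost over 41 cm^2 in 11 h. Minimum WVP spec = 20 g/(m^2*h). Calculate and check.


WVP = 24.17 g/(m^2*h)
Meets specification: Yes


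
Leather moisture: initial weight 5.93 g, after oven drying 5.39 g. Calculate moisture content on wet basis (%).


9.1%


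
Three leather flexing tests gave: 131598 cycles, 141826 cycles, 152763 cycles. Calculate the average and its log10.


Average = 142062 cycles
log10 = 5.15

Average = (131598 + 141826 + 152763) / 3 = 142062 cycles
log10(142062) = 5.15


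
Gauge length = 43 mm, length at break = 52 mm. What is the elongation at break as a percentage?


Extension = 52 - 43 = 9 mm
Elongation = 9 / 43 x 100 = 20.9%


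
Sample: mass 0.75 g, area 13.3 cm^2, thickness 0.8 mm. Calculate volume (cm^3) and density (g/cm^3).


Volume = 1.064 cm^3
Density = 0.705 g/cm^3


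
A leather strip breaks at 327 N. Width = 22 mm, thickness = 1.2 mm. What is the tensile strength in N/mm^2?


Cross-sectional area = 22 x 1.2 = 26.4 mm^2
Tensile strength = 327 / 26.4 = 12.39 N/mm^2
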